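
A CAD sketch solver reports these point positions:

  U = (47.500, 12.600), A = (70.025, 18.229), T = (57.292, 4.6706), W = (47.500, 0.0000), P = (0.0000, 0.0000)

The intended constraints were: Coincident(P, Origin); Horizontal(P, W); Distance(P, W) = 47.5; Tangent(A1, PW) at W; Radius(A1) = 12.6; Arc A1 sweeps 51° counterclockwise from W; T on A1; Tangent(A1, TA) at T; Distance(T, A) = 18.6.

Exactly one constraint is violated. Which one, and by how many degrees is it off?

Tangent(A1, TA) at T — off by 4.20°.

P = (0.00, 0.00) ✓; P.y = 0.00, W.y = 0.00 ✓; |PW| = 47.50 ✓; ∠(UW, WP) = 90.00° ✓; |UW| = 12.60 ✓; bearing(U→T) − bearing(U→W) = 51.00° ✓; |UT| = 12.60 ✓; ∠(UT, TA) = 94.20° ✗; |TA| = 18.60 ✓.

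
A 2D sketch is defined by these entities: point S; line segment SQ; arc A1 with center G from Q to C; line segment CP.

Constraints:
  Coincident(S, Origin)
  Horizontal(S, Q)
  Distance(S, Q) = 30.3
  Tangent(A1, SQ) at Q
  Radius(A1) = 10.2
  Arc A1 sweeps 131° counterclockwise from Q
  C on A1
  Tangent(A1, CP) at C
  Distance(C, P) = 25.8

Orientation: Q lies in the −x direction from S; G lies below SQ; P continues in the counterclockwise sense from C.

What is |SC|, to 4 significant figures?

41.58

Tangency of A1 to SQ means the radius GQ is perpendicular to SQ, so G = Q + (0, -10.2) = (-30.30, -10.20). On A1, Q sits at bearing 90° from G; a 131° counterclockwise sweep puts C at bearing 221°, so C = G + 10.2·(cos 221°, sin 221°) = (-38.00, -16.89). Then |SC| = |C − S| = 41.58.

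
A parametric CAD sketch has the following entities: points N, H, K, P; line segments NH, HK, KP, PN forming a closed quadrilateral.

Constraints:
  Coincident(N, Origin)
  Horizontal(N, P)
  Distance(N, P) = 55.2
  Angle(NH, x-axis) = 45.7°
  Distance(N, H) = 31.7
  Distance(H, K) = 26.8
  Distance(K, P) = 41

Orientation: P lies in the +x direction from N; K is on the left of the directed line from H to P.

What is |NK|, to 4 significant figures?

58.37

Checks: |HK| = 26.80 ✓; |KP| = 41.00 ✓.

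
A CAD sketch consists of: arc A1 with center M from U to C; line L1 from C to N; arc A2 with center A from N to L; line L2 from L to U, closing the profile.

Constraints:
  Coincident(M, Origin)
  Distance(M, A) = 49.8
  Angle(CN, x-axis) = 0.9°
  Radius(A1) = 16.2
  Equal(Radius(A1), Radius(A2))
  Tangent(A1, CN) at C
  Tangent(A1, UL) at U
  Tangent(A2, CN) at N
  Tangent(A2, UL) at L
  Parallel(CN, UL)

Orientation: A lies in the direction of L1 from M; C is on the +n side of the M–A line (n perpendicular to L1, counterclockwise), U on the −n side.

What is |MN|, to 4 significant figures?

52.37

The slot axis is L1's direction at 0.9°, so u = (cos 0.9°, sin 0.9°) = (0.9999, 0.01571) and n = (−sin 0.9°, cos 0.9°) = (-0.01571, 0.9999). M is at the origin and A lies 49.8 along u from M, so A = 49.8·u = (49.79, 0.7822). Tangency of A1 to both parallel lines with radius 16.2 puts C and U at M ± 16.2·n: C = (-0.2545, 16.20), U = (0.2545, -16.20). Equal radii place N and L the same way about A: N = A + 16.2·n = (49.54, 16.98), L = A − 16.2·n = (50.05, -15.42). Then |MN| = |N − M| = 52.37.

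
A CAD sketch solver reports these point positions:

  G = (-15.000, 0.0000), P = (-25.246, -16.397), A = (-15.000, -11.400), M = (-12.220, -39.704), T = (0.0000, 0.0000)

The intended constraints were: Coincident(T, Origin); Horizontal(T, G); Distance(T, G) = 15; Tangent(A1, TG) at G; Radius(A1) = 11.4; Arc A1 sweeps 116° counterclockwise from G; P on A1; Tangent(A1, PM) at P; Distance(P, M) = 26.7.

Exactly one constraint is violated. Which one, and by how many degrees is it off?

Tangent(A1, PM) at P — off by 3.20°.

T = (0.00, 0.00) ✓; T.y = 0.00, G.y = 0.00 ✓; |TG| = 15.00 ✓; ∠(AG, GT) = 90.00° ✓; |AG| = 11.40 ✓; bearing(A→P) − bearing(A→G) = 116.0° ✓; |AP| = 11.40 ✓; ∠(AP, PM) = 86.80° ✗; |PM| = 26.70 ✓.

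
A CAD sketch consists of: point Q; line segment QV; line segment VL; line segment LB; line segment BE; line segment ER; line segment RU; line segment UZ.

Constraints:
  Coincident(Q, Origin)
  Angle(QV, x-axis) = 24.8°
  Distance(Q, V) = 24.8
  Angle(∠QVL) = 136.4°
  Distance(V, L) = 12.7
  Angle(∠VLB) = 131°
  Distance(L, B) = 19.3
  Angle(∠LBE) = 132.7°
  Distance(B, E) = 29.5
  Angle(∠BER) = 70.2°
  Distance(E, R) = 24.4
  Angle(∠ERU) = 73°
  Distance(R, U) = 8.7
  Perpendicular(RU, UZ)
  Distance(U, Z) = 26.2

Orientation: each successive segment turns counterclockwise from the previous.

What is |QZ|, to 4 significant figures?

51.30

Q is at the origin; QV runs at 24.8° with length 24.8, so V = (22.51, 10.40). ∠QVL = 136.4° gives VL at 68.40° from the x-axis; with |VL| = 12.7, L = (27.19, 22.21). ∠VLB = 131.0° gives LB at 117.4° from the x-axis; with |LB| = 19.3, B = (18.31, 39.35). ∠LBE = 132.7° gives BE at 164.7° from the x-axis; with |BE| = 29.5, E = (-10.15, 47.13). ∠BER = 70.2° gives ER at -85.50° from the x-axis; with |ER| = 24.4, R = (-8.234, 22.80). ∠ERU = 73.0° gives RU at 21.50° from the x-axis; with |RU| = 8.7, U = (-0.1392, 25.99). RU ⟂ UZ, so UZ runs at 111.5°; with |UZ| = 26.2, Z = (-9.742, 50.37). Then |QZ| = |Z − Q| = 51.30.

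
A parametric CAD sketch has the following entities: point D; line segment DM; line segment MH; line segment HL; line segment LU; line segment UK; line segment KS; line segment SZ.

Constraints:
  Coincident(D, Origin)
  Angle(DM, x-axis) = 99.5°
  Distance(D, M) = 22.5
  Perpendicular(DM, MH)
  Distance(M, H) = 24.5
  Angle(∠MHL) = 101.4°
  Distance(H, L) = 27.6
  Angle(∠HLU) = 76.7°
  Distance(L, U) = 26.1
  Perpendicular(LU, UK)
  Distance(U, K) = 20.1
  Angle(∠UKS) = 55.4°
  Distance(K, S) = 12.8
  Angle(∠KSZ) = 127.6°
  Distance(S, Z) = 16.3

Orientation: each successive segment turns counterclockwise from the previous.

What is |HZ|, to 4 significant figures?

31.44

D is at the origin; DM runs at 99.5° with length 22.5, so M = (-3.714, 22.19). DM is perpendicular to MH, so MH runs at -170.5°; with |MH| = 24.5, H = (-27.88, 18.15). ∠MHL = 101.4° gives HL at -91.90° from the x-axis; with |HL| = 27.6, L = (-28.79, -9.437). ∠HLU = 76.7° gives LU at 11.40° from the x-axis; with |LU| = 26.1, U = (-3.208, -4.278). LU is perpendicular to UK, so UK runs at 101.4°; with |UK| = 20.1, K = (-7.180, 15.43). ∠UKS = 55.4° gives KS at -134.0° from the x-axis; with |KS| = 12.8, S = (-16.07, 6.218). ∠KSZ = 127.6° gives SZ at -81.60° from the x-axis; with |SZ| = 16.3, Z = (-13.69, -9.907). Then |HZ| = |Z − H| = 31.44.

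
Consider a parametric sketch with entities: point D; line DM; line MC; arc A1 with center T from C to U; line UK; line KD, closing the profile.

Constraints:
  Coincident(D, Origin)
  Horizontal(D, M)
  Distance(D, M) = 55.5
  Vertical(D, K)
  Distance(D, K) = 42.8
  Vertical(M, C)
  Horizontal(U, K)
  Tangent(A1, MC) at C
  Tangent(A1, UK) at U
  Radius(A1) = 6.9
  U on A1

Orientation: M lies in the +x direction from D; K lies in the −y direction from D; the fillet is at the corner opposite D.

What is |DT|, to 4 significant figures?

60.42

D is at the origin; DM is horizontal with |DM| = 55.5 and M on the +x side, so M = (55.50, 0.000). D and K share the same x with |DK| = 42.8 and K on the −y side, so K = (0.000, -42.80). The virtual corner opposite D is at (55.50, -42.80). Since A1 is tangent to MC there, TC ⟂ MC and A1 meets UK tangentially, so TU is at right angles to UK, with radius 6.9, so the center T sits 6.9 in from both sides at T = (48.60, -35.90). Then |DT| = |T − D| = 60.42.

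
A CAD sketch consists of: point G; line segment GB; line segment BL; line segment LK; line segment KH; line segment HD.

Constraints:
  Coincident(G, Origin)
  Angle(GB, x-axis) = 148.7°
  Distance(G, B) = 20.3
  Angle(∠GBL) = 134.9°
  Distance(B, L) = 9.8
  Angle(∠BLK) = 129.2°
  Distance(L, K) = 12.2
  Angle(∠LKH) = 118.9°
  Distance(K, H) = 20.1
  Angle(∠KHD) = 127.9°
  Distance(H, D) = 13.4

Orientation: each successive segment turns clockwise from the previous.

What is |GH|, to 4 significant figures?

27.95

∠BLK = 129.2° gives LK at 52.80° from the x-axis; with |LK| = 12.2, K = (-12.27, 29.79). ∠LKH = 118.9° gives KH at -8.300° from the x-axis; with |KH| = 20.1, H = (7.616, 26.89). Then |GH| = |H − G| = 27.95.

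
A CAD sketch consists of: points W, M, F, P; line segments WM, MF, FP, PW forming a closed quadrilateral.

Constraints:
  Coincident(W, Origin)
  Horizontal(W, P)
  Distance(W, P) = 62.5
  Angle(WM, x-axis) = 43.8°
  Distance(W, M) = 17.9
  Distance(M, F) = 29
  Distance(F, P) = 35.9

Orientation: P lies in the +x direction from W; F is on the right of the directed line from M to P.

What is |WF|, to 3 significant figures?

31.1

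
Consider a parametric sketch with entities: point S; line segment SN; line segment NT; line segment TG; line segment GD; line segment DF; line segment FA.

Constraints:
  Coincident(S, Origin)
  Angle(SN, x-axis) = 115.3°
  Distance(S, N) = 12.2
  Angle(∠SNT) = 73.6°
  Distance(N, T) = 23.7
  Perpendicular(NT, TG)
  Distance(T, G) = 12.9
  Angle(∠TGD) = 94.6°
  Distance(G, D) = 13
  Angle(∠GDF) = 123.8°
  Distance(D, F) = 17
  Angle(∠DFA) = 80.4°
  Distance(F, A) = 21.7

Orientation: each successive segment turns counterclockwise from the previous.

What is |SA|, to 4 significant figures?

26.68

∠GDF = 123.8° gives DF at 93.30° from the x-axis; with |DF| = 17.0, F = (-4.938, 10.45). ∠DFA = 80.4° gives FA at -167.1° from the x-axis; with |FA| = 21.7, A = (-26.09, 5.601). Then |SA| = |A − S| = 26.68.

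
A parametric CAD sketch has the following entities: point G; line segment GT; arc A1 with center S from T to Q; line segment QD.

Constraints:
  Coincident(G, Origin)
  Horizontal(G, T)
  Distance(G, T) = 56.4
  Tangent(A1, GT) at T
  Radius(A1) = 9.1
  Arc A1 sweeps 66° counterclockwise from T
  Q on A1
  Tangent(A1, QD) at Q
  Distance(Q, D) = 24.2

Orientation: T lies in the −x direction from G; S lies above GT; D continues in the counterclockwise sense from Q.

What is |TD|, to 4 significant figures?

32.96

G is at the origin; G and T share the same y with |GT| = 56.4 and T on the −x side, so T = (-56.40, 0.000). Since A1 is tangent to GT there, ST ⟂ GT, so S = T + (0, 9.1) = (-56.40, 9.100). On A1, T sits at bearing -90° from S; a 66° counterclockwise sweep puts Q at bearing -24°, so Q = S + 9.1·(cos -24°, sin -24°) = (-48.09, 5.399). Since A1 is tangent to QD there, SQ ⟂ QD, so QD runs along (−sin -24°, cos -24°); with |QD| = 24.2, D = (-38.24, 27.51). Then |TD| = |D − T| = 32.96.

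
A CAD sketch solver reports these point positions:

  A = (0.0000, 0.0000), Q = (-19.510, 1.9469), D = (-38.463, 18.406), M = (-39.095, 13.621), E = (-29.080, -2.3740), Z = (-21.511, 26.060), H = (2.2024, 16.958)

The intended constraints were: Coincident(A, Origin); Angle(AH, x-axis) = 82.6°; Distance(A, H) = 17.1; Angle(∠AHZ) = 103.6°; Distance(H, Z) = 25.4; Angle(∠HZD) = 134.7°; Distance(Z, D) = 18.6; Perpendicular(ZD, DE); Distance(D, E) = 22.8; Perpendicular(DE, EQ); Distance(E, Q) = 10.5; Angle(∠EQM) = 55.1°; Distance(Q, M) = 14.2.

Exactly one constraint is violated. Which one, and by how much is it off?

Distance(Q, M) = 14.2 — off by 8.60.

A = (0.00, 0.00) ✓; AH at 82.60° ✓; |AH| = 17.10 ✓; ∠AHZ = 103.6° ✓; |HZ| = 25.40 ✓; ∠HZD = 134.7° ✓; |ZD| = 18.60 ✓; ∠(ZD, DE) = 90.00° ✓; |DE| = 22.80 ✓; ∠(DE, EQ) = 90.00° ✓; |EQ| = 10.50 ✓; ∠EQM = 55.10° ✓; |QM| = 22.80 ✗.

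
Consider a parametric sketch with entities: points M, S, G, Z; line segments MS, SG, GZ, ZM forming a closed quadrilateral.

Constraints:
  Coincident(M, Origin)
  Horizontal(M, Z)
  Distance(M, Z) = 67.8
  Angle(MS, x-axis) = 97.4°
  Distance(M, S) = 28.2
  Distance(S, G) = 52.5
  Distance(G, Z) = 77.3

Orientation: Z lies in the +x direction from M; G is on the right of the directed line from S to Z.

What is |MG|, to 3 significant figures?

25.1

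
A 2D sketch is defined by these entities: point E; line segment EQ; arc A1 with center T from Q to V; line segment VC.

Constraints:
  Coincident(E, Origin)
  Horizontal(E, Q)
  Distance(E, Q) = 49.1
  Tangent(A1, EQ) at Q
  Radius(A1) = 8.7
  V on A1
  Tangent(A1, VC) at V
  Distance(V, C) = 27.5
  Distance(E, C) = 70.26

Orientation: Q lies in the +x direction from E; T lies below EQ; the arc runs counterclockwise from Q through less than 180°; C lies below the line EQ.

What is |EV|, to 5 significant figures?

45.005

Checks: E = (0.00, 0.00) ✓; |TV| = 8.700 ✓; ∠(TV, VC) = 90.00° ✓; |VC| = 27.50 ✓; |EC| = 70.26 ✓.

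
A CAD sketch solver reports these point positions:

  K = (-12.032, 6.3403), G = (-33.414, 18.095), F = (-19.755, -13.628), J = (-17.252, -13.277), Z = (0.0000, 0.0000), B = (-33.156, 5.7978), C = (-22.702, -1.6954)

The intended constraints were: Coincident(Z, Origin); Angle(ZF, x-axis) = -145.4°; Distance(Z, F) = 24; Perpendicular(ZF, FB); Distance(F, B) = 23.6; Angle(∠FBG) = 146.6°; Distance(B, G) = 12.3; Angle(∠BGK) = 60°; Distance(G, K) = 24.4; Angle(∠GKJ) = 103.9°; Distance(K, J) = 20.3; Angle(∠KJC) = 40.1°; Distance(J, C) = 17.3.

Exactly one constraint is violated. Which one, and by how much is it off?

Distance(J, C) = 17.3 — off by 4.50.

Z = (0.00, 0.00) ✓; ZF at -145.4° ✓; |ZF| = 24.00 ✓; ∠(ZF, FB) = 90.00° ✓; |FB| = 23.60 ✓; ∠FBG = 146.6° ✓; |BG| = 12.30 ✓; ∠BGK = 60.00° ✓; |GK| = 24.40 ✓; ∠GKJ = 103.9° ✓; |KJ| = 20.30 ✓; ∠KJC = 40.10° ✓; |JC| = 12.80 ✗.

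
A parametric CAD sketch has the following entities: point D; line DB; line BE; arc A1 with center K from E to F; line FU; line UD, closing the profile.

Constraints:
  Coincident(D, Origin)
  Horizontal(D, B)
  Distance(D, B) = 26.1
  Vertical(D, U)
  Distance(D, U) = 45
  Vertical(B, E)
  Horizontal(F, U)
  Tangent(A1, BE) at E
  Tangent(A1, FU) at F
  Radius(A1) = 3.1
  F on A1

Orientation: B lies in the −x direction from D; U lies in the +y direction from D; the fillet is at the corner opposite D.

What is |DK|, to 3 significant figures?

47.8

D is at the origin; DB is horizontal with |DB| = 26.1 and B on the −x side, so B = (-26.1, 0.00). D and U share the same x with |DU| = 45.0 and U on the +y side, so U = (0.00, 45.0). The virtual corner opposite D is at (-26.1, 45.0). Tangency of A1 to BE means the radius KE is perpendicular to BE and the tangent condition forces KF to be normal to FU, with radius 3.1, so the center K sits 3.1 in from both sides at K = (-23.0, 41.9). Then |DK| = |K − D| = 47.8.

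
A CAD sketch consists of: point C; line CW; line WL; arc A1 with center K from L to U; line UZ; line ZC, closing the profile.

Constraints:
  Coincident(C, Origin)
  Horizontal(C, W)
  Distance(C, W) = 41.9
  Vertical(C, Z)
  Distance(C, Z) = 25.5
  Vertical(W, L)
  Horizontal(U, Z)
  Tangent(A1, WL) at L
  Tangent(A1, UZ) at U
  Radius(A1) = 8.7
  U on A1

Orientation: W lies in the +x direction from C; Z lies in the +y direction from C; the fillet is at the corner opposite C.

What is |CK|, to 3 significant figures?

37.2

CZ is vertical with |CZ| = 25.5 and Z on the +y side, so Z = (0.00, 25.5). The virtual corner opposite C is at (41.9, 25.5). Since A1 is tangent to WL there, KL ⟂ WL and A1 meets UZ tangentially, so KU is at right angles to UZ, with radius 8.7, so the center K sits 8.7 in from both sides at K = (33.2, 16.8). Then |CK| = |K − C| = 37.2.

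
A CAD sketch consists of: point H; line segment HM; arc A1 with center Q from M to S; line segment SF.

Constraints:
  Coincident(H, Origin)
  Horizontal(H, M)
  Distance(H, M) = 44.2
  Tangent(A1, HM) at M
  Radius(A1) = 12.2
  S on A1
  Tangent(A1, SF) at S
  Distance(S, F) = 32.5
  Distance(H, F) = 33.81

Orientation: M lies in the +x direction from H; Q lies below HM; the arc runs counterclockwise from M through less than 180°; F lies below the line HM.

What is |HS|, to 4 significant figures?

34.87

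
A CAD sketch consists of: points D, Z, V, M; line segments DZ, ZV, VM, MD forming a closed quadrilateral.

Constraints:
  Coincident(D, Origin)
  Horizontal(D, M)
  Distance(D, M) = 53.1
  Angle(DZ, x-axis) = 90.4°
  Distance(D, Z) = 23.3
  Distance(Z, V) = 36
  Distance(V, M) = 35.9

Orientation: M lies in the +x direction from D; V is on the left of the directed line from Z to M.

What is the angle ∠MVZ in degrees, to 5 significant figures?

107.91°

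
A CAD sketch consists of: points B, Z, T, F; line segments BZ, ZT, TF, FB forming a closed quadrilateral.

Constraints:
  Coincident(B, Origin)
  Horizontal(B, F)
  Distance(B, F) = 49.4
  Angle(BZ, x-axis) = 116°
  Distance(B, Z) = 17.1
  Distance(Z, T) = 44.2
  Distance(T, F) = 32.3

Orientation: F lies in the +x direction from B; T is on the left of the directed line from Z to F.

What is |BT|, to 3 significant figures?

45.0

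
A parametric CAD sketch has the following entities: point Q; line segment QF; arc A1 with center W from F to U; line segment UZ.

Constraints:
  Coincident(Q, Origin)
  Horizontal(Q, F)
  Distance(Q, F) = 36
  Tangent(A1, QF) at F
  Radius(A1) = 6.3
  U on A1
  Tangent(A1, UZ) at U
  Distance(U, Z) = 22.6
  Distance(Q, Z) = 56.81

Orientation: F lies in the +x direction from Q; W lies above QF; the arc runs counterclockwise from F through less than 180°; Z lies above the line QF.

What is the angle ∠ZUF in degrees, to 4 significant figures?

148.0°

Q is at the origin; Q and F share the same y with |QF| = 36.0 and F on the +x side, so F = (36.00, 0.000). Since A1 is tangent to QF there, WF ⟂ QF, so W = F + (0, 6.3) = (36.00, 6.300). Since WU ⟂ UZ (tangency), |WZ| = √(6.3² + 22.6²) = 23.46 regardless of where U sits on A1. So Z lies on both circle(Q, 56.81) and circle(W, 23.46); the above-QF intersection is Z = (51.55, 23.86). U is the foot of the tangent from Z: U = (41.66, 3.543).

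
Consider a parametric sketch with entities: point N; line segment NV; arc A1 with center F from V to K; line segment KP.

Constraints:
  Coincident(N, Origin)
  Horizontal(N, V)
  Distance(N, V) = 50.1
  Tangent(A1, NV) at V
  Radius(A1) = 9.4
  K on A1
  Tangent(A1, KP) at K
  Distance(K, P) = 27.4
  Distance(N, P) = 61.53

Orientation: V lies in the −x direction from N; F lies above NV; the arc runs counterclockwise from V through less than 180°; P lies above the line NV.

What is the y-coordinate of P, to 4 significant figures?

38.30

N is at the origin; NV is horizontal with |NV| = 50.1 and V on the −x side, so V = (-50.10, 0.000). Tangency of A1 to NV means the radius FV is perpendicular to NV, so F = V + (0, 9.4) = (-50.10, 9.400). Since FK ⟂ KP (tangency), |FP| = √(9.4² + 27.4²) = 28.97 regardless of where K sits on A1. So P lies on both circle(N, 61.53) and circle(F, 28.97); the above-NV intersection is P = (-48.15, 38.30). K is the foot of the tangent from P: K = (-41.02, 11.85).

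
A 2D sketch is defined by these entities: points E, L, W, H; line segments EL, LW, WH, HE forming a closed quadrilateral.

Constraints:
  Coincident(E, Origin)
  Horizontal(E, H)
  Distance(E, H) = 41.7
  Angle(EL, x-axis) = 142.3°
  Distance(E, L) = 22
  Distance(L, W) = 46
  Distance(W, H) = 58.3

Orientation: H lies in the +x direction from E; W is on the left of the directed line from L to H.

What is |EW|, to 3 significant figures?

50.8

Checks: |LW| = 46.00 ✓; |WH| = 58.30 ✓.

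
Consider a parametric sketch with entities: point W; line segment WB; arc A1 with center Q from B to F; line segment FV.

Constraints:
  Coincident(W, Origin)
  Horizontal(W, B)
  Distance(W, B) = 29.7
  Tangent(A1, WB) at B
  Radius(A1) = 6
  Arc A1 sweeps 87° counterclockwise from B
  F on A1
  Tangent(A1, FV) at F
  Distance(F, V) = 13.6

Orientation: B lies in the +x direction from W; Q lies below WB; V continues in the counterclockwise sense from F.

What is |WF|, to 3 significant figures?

24.4

The tangent condition forces QB to be normal to WB, so Q = B + (0, -6) = (29.7, -6.00). On A1, B sits at bearing 90° from Q; an 87° counterclockwise sweep puts F at bearing 177°, so F = Q + 6.0·(cos 177°, sin 177°) = (23.7, -5.69). Then |WF| = |F − W| = 24.4.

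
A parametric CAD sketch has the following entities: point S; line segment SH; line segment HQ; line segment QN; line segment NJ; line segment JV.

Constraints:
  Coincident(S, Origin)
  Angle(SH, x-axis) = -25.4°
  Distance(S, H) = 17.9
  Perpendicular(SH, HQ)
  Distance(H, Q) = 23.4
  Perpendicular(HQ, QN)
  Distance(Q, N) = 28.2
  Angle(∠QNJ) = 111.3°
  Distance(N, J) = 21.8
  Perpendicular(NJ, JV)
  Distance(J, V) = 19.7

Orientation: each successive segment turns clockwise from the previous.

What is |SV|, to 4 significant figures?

4.069

S is at the origin; SH runs at -25.4° with length 17.9, so H = (16.17, -7.678). SH is perpendicular to HQ, so HQ runs at -115.4°; with |HQ| = 23.4, Q = (6.133, -28.82). HQ ⟂ QN, so QN runs at 154.6°; with |QN| = 28.2, N = (-19.34, -16.72). ∠QNJ = 111.3° gives NJ at 85.90° from the x-axis; with |NJ| = 21.8, J = (-17.78, 5.024). The perpendicularity gives JV at right angles to NJ, so JV runs at -4.100°; with |JV| = 19.7, V = (1.867, 3.616). Then |SV| = |V − S| = 4.069.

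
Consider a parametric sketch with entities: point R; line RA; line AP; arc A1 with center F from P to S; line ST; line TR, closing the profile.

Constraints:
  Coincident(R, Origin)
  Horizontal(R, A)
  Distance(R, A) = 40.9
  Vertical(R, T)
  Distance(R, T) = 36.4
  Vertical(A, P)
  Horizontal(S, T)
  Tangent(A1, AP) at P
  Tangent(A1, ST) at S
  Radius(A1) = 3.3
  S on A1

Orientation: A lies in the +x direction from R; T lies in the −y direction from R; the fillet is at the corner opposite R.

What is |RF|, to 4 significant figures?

50.09

RT is vertical with |RT| = 36.4 and T on the −y side, so T = (0.000, -36.40). The virtual corner opposite R is at (40.90, -36.40). The tangent condition forces FP to be normal to AP and since A1 is tangent to ST there, FS ⟂ ST, with radius 3.3, so the center F sits 3.3 in from both sides at F = (37.60, -33.10). Then |RF| = |F − R| = 50.09.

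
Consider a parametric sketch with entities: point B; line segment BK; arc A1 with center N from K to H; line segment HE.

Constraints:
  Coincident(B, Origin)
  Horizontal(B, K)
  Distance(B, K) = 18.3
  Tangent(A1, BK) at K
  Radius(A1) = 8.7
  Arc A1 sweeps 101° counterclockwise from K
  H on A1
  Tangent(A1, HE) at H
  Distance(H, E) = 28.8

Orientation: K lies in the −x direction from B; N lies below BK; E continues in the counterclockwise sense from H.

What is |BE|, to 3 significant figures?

44.1

On A1, K sits at bearing 90° from N; a 101° counterclockwise sweep puts H at bearing 191°, so H = N + 8.7·(cos 191°, sin 191°) = (-26.8, -10.4). A1 meets HE tangentially, so NH is at right angles to HE, so HE runs along (−sin 191°, cos 191°); with |HE| = 28.8, E = (-21.3, -38.6). Then |BE| = |E − B| = 44.1.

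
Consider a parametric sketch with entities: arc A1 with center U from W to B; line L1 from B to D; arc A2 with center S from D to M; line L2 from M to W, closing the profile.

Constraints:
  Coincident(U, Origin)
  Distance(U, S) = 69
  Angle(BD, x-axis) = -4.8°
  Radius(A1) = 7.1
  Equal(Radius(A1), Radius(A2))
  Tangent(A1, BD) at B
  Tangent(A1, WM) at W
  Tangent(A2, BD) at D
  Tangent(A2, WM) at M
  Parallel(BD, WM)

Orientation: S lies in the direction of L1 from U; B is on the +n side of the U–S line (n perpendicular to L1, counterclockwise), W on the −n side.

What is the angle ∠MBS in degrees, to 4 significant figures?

5.754°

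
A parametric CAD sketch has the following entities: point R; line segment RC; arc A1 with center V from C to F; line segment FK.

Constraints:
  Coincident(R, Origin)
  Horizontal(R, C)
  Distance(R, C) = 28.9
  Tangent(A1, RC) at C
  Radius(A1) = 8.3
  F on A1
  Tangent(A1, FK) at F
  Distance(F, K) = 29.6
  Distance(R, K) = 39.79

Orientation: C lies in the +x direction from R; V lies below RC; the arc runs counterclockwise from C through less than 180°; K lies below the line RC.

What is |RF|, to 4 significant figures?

21.86

R is at the origin; R and C share the same y with |RC| = 28.9 and C on the +x side, so C = (28.90, 0.000). Tangency of A1 to RC means the radius VC is perpendicular to RC, so V = C + (0, -8.3) = (28.90, -8.300). Since VF ⟂ FK (tangency), |VK| = √(8.3² + 29.6²) = 30.74 regardless of where F sits on A1. So K lies on both circle(R, 39.79) and circle(V, 30.74); the below-RC intersection is K = (16.25, -36.32). F is the foot of the tangent from K: F = (20.69, -7.055).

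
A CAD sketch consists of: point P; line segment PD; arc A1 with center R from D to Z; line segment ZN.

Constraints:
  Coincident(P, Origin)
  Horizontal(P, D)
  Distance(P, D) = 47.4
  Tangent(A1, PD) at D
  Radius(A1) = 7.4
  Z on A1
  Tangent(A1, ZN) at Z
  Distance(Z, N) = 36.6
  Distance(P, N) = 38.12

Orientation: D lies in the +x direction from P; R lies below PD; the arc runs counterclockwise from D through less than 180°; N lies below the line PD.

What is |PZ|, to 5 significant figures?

41.539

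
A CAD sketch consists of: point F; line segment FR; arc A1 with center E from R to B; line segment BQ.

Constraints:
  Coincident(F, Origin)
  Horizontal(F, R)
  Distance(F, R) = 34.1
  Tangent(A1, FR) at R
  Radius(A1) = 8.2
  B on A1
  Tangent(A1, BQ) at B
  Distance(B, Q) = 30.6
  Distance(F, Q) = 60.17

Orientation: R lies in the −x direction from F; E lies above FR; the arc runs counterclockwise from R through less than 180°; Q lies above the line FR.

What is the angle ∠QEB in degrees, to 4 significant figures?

75.00°

F is at the origin; F and R share the same y with |FR| = 34.1 and R on the −x side, so R = (-34.10, 0.000). Tangency of A1 to FR means the radius ER is perpendicular to FR, so E = R + (0, 8.2) = (-34.10, 8.200). Since EB ⟂ BQ (tangency), |EQ| = √(8.2² + 30.6²) = 31.68 regardless of where B sits on A1. So Q lies on both circle(F, 60.17) and circle(E, 31.68); the above-FR intersection is Q = (-47.54, 36.89). B is the foot of the tangent from Q: B = (-27.83, 13.48).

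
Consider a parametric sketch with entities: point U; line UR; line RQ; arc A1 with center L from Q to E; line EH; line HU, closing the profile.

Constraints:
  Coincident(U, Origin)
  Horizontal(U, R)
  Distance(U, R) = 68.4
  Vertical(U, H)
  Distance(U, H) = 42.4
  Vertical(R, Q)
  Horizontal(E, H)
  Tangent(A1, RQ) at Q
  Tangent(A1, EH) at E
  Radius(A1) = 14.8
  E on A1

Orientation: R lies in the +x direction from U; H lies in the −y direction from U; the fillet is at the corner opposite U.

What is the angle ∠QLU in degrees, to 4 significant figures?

152.8°

U is at the origin; UR is horizontal with |UR| = 68.4 and R on the +x side, so R = (68.40, 0.000). U and H share the same x with |UH| = 42.4 and H on the −y side, so H = (0.000, -42.40). The virtual corner opposite U is at (68.40, -42.40). Since A1 is tangent to RQ there, LQ ⟂ RQ and the tangent condition forces LE to be normal to EH, with radius 14.8, so the center L sits 14.8 in from both sides at L = (53.60, -27.60). That places the tangent points at Q = (68.40, -27.60) on RQ and E = (53.60, -42.40) on EH. Then cos ∠QLU = LQ·LU / (|LQ||LU|), giving 152.8°.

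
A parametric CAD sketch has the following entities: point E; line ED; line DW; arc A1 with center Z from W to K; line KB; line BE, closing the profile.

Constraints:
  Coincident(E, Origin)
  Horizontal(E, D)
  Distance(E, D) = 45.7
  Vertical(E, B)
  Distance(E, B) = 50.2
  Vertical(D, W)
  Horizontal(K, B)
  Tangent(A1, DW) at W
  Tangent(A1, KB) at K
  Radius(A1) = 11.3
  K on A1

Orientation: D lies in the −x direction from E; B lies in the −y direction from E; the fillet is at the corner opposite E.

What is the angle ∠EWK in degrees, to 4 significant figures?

85.40°

E is at the origin; E and D share the same y with |ED| = 45.7 and D on the −x side, so D = (-45.70, 0.000). E and B share the same x with |EB| = 50.2 and B on the −y side, so B = (0.000, -50.20). The virtual corner opposite E is at (-45.70, -50.20). A1 meets DW tangentially, so ZW is at right angles to DW and since A1 is tangent to KB there, ZK ⟂ KB, with radius 11.3, so the center Z sits 11.3 in from both sides at Z = (-34.40, -38.90). That places the tangent points at W = (-45.70, -38.90) on DW and K = (-34.40, -50.20) on KB. Then cos ∠EWK = WE·WK / (|WE||WK|), giving 85.40°.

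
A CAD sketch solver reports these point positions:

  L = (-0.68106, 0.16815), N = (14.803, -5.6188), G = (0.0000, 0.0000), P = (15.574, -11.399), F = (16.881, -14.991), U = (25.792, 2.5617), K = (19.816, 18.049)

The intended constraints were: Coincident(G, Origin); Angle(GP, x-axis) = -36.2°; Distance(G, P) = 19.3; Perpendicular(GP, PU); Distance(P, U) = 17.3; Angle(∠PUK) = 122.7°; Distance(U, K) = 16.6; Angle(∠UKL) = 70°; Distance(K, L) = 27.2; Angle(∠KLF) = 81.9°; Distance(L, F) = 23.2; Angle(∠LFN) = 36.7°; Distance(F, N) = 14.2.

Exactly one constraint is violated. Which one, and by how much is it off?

Distance(F, N) = 14.2 — off by 4.60.

G = (0.00, 0.00) ✓; GP at -36.20° ✓; |GP| = 19.30 ✓; ∠(GP, PU) = 90.00° ✓; |PU| = 17.30 ✓; ∠PUK = 122.7° ✓; |UK| = 16.60 ✓; ∠UKL = 70.00° ✓; |KL| = 27.20 ✓; ∠KLF = 81.90° ✓; |LF| = 23.20 ✓; ∠LFN = 36.70° ✓; |FN| = 9.600 ✗.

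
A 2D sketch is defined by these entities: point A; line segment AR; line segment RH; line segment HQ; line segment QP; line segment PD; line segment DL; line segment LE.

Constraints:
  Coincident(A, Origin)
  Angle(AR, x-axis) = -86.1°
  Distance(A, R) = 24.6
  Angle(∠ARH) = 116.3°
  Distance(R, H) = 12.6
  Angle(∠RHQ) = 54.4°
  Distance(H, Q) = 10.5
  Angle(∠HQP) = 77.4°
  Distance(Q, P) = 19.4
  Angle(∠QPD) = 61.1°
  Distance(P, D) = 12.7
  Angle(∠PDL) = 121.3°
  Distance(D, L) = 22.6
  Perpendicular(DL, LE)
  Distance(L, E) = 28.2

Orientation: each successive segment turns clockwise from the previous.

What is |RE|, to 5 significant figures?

27.142

A is at the origin; AR runs at -86.1° with length 24.6, so R = (1.6732, -24.543). ∠ARH = 116.3° gives RH at -149.80° from the x-axis; with |RH| = 12.6, H = (-9.2167, -30.881). ∠RHQ = 54.4° gives HQ at 84.600° from the x-axis; with |HQ| = 10.5, Q = (-8.2285, -20.428). ∠HQP = 77.4° gives QP at -18.000° from the x-axis; with |QP| = 19.4, P = (10.222, -26.423). ∠QPD = 61.1° gives PD at -136.90° from the x-axis; with |PD| = 12.7, D = (0.94889, -35.100). ∠PDL = 121.3° gives DL at 164.40° from the x-axis; with |DL| = 22.6, L = (-20.819, -29.023). DL is perpendicular to LE, so LE runs at 74.400°; with |LE| = 28.2, E = (-13.235, -1.8614). Then |RE| = |E − R| = 27.142.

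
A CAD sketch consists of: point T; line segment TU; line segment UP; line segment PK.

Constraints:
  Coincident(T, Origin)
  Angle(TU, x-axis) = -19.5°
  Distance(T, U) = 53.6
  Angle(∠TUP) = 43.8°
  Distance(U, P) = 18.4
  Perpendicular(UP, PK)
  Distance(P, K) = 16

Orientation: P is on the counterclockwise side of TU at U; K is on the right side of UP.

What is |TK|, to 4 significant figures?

56.84

T is at the origin; TU runs at -19.5° with length 53.6, so U = 53.6·(cos -19.5°, sin -19.5°) = (50.53, -17.89). ∠TUP = 43.8°, so UP runs at -19.5° + (180° − 43.8°) = 116.7° from the x-axis; with |UP| = 18.4, P = U + 18.4·(cos 116.7°, sin 116.7°) = (42.26, -1.454). UP is perpendicular to PK; with |PK| = 16.0 on the right of UP, K = P + 16.0·(0.8934, 0.4493) = (56.55, 5.735). Then |TK| = |K − T| = 56.84.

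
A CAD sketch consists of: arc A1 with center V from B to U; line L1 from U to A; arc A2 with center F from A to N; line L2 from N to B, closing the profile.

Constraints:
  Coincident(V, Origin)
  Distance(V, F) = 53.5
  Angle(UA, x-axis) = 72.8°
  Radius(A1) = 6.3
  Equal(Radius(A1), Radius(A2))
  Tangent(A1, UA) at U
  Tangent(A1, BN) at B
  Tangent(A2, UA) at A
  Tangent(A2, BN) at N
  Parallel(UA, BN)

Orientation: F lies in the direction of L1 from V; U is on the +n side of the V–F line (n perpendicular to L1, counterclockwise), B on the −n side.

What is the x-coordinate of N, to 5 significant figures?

21.839

Tangency of A1 to both parallel lines with radius 6.3 puts U and B at V ± 6.3·n: U = (-6.0183, 1.8630), B = (6.0183, -1.8630). Equal radii place A and N the same way about F: A = F + 6.3·n = (9.8021, 52.970), N = F − 6.3·n = (21.839, 49.244). So N.x = 21.839.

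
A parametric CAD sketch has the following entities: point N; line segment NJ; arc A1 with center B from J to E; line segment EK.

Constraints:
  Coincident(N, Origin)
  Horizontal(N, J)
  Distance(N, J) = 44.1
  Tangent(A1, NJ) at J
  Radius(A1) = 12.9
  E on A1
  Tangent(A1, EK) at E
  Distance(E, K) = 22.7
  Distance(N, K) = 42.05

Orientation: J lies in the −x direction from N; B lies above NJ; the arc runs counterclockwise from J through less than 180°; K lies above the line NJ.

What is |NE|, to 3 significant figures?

33.1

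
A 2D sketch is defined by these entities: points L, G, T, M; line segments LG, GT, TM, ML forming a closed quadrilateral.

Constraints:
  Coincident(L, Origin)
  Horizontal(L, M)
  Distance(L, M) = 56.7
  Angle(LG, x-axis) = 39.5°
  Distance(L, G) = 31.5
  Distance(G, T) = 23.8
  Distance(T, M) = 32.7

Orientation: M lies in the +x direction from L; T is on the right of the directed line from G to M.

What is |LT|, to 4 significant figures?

24.51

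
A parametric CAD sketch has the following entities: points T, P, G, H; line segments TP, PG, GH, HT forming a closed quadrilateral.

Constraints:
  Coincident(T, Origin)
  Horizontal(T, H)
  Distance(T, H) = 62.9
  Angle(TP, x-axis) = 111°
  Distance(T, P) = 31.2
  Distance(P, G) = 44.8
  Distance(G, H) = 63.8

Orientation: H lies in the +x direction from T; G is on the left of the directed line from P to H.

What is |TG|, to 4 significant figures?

59.17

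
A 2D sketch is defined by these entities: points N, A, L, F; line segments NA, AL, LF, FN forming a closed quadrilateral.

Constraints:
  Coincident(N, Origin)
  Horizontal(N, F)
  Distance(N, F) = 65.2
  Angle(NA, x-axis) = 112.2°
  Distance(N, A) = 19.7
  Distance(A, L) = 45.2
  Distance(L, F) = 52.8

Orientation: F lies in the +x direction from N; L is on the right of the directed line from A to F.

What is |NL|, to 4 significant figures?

25.99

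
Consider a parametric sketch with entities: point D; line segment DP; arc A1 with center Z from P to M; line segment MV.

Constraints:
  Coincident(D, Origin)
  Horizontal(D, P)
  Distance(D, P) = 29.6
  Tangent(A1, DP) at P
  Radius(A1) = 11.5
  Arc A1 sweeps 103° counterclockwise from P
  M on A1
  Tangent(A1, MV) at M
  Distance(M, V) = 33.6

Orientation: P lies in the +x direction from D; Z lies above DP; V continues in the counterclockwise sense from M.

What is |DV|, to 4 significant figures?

57.43

D is at the origin; DP is horizontal with |DP| = 29.6 and P on the +x side, so P = (29.60, 0.000). The tangent condition forces ZP to be normal to DP, so Z = P + (0, 11.5) = (29.60, 11.50). On A1, P sits at bearing -90° from Z; a 103° counterclockwise sweep puts M at bearing 13°, so M = Z + 11.5·(cos 13°, sin 13°) = (40.81, 14.09). The tangent condition forces ZM to be normal to MV, so MV runs along (−sin 13°, cos 13°); with |MV| = 33.6, V = (33.25, 46.83). Then |DV| = |V − D| = 57.43.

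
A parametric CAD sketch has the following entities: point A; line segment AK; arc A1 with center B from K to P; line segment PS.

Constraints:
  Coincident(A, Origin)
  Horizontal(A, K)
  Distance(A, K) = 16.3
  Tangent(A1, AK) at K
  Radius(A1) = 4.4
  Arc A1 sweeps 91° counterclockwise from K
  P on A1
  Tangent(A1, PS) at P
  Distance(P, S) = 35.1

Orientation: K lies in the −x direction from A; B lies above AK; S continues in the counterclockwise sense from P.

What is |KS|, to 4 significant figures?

39.75

A is at the origin; AK is horizontal with |AK| = 16.3 and K on the −x side, so K = (-16.30, 0.000). Tangency of A1 to AK means the radius BK is perpendicular to AK, so B = K + (0, 4.4) = (-16.30, 4.400). On A1, K sits at bearing -90° from B; a 91° counterclockwise sweep puts P at bearing 1°, so P = B + 4.4·(cos 1°, sin 1°) = (-11.90, 4.477). The tangent condition forces BP to be normal to PS, so PS runs along (−sin 1°, cos 1°); with |PS| = 35.1, S = (-12.51, 39.57). Then |KS| = |S − K| = 39.75.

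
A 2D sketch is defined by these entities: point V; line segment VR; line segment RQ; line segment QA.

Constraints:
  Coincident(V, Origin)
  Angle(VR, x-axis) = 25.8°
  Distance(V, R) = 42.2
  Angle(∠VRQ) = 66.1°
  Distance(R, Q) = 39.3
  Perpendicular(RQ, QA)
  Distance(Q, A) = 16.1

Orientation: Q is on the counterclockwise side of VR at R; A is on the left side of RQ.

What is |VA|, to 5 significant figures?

31.597

V is at the origin; VR runs at 25.8° with length 42.2, so R = 42.2·(cos 25.8°, sin 25.8°) = (37.993, 18.367). ∠VRQ = 66.1°, so RQ runs at 25.8° + (180° − 66.1°) = 139.70° from the x-axis; with |RQ| = 39.3, Q = R + 39.3·(cos 139.70°, sin 139.70°) = (8.0206, 43.786). The perpendicularity gives QA at right angles to RQ; with |QA| = 16.1 on the left of RQ, A = Q + 16.1·(-0.64679, -0.76267) = (-2.3927, 31.507). Then |VA| = |A − V| = 31.597.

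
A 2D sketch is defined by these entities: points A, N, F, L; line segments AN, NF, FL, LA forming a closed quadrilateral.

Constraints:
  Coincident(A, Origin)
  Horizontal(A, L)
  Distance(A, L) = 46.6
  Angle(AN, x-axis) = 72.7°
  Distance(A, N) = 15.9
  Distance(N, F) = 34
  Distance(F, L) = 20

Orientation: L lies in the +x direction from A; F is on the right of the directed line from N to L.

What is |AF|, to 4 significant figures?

30.06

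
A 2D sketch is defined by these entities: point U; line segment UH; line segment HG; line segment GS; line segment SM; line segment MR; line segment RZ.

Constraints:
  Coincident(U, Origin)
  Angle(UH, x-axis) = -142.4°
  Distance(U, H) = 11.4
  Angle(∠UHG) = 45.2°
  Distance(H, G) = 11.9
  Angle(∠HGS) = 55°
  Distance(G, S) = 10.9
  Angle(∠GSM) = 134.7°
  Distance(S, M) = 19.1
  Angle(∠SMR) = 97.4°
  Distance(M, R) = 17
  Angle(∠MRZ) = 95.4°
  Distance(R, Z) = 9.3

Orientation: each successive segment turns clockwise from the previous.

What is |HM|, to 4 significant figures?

17.92

U is at the origin; UH runs at -142.4° with length 11.4, so H = (-9.032, -6.956). ∠UHG = 45.2° gives HG at 82.80° from the x-axis; with |HG| = 11.9, G = (-7.541, 4.851). ∠HGS = 55.0° gives GS at -42.20° from the x-axis; with |GS| = 10.9, S = (0.5341, -2.471). ∠GSM = 134.7° gives SM at -87.50° from the x-axis; with |SM| = 19.1, M = (1.367, -21.55). Then |HM| = |M − H| = 17.92.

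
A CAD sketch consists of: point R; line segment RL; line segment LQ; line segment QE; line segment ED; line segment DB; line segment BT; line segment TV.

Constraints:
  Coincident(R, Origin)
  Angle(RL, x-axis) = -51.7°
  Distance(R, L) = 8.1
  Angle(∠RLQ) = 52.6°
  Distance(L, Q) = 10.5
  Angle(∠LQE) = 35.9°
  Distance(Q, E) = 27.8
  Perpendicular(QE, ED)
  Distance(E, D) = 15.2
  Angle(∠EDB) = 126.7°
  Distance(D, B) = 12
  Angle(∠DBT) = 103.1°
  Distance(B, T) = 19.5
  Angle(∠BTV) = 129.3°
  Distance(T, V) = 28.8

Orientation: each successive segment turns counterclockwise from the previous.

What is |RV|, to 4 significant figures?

17.67

R is at the origin; RL runs at -51.7° with length 8.1, so L = (5.020, -6.357). ∠RLQ = 52.6° gives LQ at 75.70° from the x-axis; with |LQ| = 10.5, Q = (7.614, 3.818). ∠LQE = 35.9° gives QE at -140.2° from the x-axis; with |QE| = 27.8, E = (-13.74, -13.98). QE is perpendicular to ED, so ED runs at -50.20°; with |ED| = 15.2, D = (-4.015, -25.65). ∠EDB = 126.7° gives DB at 3.100° from the x-axis; with |DB| = 12.0, B = (7.968, -25.01). ∠DBT = 103.1° gives BT at 80.00° from the x-axis; with |BT| = 19.5, T = (11.35, -5.802). ∠BTV = 129.3° gives TV at 130.7° from the x-axis; with |TV| = 28.8, V = (-7.427, 16.03). Then |RV| = |V − R| = 17.67.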